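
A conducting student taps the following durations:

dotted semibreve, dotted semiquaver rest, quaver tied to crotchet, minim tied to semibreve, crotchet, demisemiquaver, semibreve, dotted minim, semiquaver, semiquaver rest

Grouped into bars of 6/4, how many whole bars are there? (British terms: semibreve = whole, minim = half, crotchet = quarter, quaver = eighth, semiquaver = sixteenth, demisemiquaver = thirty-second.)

3

One bar of 6/4 = 48 thirty-second notes.
In thirty-second notes: dotted semibreve = 48; dotted semiquaver rest = 3; quaver tied to crotchet (quaver + crotchet) = 12; minim tied to semibreve (minim + semibreve) = 48; crotchet = 8; demisemiquaver = 1; semibreve = 32; dotted minim = 24; semiquaver = 2; semiquaver rest = 2.
Adding: 48 + 3 + 12 + 48 + 8 + 1 + 32 + 24 + 2 + 2 = 180.
180 ÷ 48 = 3 complete bars with 36 left over.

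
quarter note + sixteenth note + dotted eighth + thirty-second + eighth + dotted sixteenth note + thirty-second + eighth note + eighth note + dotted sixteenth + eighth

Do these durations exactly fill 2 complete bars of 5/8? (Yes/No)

One bar of 5/8 = 20 thirty-second notes, so 2 bars = 40.
Express everything in thirty-second notes: quarter note = 8; sixteenth note = 2; dotted eighth = 6; thirty-second = 1; eighth = 4; dotted sixteenth note = 3; thirty-second = 1; eighth note = 4; eighth note = 4; dotted sixteenth = 3; eighth = 4.
Adding: 8 + 2 + 6 + 1 + 4 + 3 + 1 + 4 + 4 + 3 + 4 = 40.
40 equals 40, so the answer is Yes.

Yes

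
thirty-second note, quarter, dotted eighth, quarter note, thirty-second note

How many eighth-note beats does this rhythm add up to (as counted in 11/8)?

One eighth-note beat = 4 thirty-second notes.
Express everything in thirty-second notes: thirty-second note = 1; quarter = 8; dotted eighth = 6; quarter note = 8; thirty-second note = 1.
Altogether 1 + 8 + 6 + 8 + 1 = 24.
24 ÷ 4 = 6 beats.

6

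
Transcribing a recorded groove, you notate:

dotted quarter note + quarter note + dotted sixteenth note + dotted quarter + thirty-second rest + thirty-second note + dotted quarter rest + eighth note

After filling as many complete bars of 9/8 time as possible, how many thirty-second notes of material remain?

One bar of 9/8 = 36 thirty-second notes.
Working in thirty-second notes: dotted quarter note = 12; quarter note = 8; dotted sixteenth note = 3; dotted quarter = 12; thirty-second rest = 1; thirty-second note = 1; dotted quarter rest = 12; eighth note = 4.
Sum: 12 + 8 + 3 + 12 + 1 + 1 + 12 + 4 = 53.
53 ÷ 36 = 1 complete bar with 17 thirty-second notes remaining.

17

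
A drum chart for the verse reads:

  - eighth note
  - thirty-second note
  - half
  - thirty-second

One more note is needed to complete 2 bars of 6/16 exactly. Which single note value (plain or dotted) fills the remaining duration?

sixteenth note

2 bars of 6/16 = 24 thirty-second notes.
Express everything in thirty-second notes: eighth note = 4; thirty-second note = 1; half = 16; thirty-second = 1.
Total: 4 + 1 + 16 + 1 = 22.
Remaining: 24 − 22 = 2 thirty-second notes, which is a sixteenth note.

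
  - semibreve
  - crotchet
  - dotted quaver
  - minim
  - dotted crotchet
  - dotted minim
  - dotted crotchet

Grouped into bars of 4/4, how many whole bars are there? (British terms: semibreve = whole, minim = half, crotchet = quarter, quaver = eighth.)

One bar of 4/4 = 16 sixteenth notes.
Working in sixteenth notes: semibreve = 16; crotchet = 4; dotted quaver = 3; minim = 8; dotted crotchet = 6; dotted minim = 12; dotted crotchet = 6.
Sum: 16 + 4 + 3 + 8 + 6 + 12 + 6 = 55.
55 ÷ 16 = 3 complete bars with 7 left over.

3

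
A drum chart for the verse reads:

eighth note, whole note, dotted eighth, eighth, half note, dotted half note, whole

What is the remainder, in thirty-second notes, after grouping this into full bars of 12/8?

One bar of 12/8 = 24 sixteenth notes.
Each duration in sixteenth notes: eighth note = 2; whole note = 16; dotted eighth = 3; eighth = 2; half note = 8; dotted half note = 12; whole = 16.
Adding: 2 + 16 + 3 + 2 + 8 + 12 + 16 = 59.
59 ÷ 24 = 2 complete bars with 11 sixteenth notes remaining = 22 thirty-second notes.

22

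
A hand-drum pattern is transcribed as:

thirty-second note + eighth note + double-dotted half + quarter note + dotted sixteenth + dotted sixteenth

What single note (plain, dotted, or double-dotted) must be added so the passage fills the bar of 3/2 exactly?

The bar of 3/2 = 48 thirty-second notes.
In thirty-second notes: thirty-second note = 1; eighth note = 4; double-dotted half = 28; quarter note = 8; dotted sixteenth = 3; dotted sixteenth = 3.
Altogether 1 + 4 + 28 + 8 + 3 + 3 = 47.
Remaining: 48 − 47 = 1 thirty-second note, which is a thirty-second note.

thirty-second note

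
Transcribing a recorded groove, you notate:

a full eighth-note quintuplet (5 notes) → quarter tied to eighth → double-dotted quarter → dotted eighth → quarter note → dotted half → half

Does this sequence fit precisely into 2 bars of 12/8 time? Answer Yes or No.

Yes

One bar of 12/8 = 24 sixteenth notes, so 2 bars = 48.
In sixteenth notes: a full eighth-note quintuplet (5 notes) (five quintuplet eighths span one half) = 8; quarter tied to eighth (quarter + eighth) = 6; double-dotted quarter = 7; dotted eighth = 3; quarter note = 4; dotted half = 12; half = 8.
Sum: 8 + 6 + 7 + 3 + 4 + 12 + 8 = 48.
48 equals 48, so the answer is Yes.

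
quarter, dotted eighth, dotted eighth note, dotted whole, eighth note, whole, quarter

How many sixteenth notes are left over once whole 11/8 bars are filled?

12

One bar of 11/8 = 22 sixteenth notes.
Working in sixteenth notes: quarter = 4; dotted eighth = 3; dotted eighth note = 3; dotted whole = 24; eighth note = 2; whole = 16; quarter = 4.
Altogether 4 + 3 + 3 + 24 + 2 + 16 + 4 = 56.
56 ÷ 22 = 2 complete bars with 12 sixteenth notes remaining.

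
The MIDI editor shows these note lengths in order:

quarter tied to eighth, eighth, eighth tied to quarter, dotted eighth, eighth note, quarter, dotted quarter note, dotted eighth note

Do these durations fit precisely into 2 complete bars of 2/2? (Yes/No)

Yes

One bar of 2/2 = 16 sixteenth notes, so 2 bars = 32.
In sixteenth notes: quarter tied to eighth (quarter + eighth) = 6; eighth = 2; eighth tied to quarter (eighth + quarter) = 6; dotted eighth = 3; eighth note = 2; quarter = 4; dotted quarter note = 6; dotted eighth note = 3.
Sum: 6 + 2 + 6 + 3 + 2 + 4 + 6 + 3 = 32.
32 equals 32, so the answer is Yes.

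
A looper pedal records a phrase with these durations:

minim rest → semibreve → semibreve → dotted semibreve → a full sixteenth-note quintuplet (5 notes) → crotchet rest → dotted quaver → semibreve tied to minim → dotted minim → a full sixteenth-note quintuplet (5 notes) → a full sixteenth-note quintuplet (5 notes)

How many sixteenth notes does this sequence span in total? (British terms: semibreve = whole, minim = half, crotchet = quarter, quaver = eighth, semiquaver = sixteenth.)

Convert each value to sixteenth notes: minim rest = 8; semibreve = 16; semibreve = 16; dotted semibreve = 24; a full sixteenth-note quintuplet (5 notes) (five quintuplet sixteenths span one quarter) = 4; crotchet rest = 4; dotted quaver = 3; semibreve tied to minim (semibreve + minim) = 24; dotted minim = 12; a full sixteenth-note quintuplet (5 notes) (five quintuplet sixteenths span one quarter) = 4; a full sixteenth-note quintuplet (5 notes) (five quintuplet sixteenths span one quarter) = 4.
Adding: 8 + 16 + 16 + 24 + 4 + 4 + 3 + 24 + 12 + 4 + 4 = 119 sixteenth notes.

119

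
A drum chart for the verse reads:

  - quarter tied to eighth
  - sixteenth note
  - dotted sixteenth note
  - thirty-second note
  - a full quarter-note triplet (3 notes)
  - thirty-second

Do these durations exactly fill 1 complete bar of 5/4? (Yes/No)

No

One bar of 5/4 = 40 thirty-second notes.
Each duration in thirty-second notes: quarter tied to eighth (quarter + eighth) = 12; sixteenth note = 2; dotted sixteenth note = 3; thirty-second note = 1; a full quarter-note triplet (3 notes) (three triplet quarters span one half) = 16; thirty-second = 1.
Altogether 12 + 2 + 3 + 1 + 16 + 1 = 35.
35 falls short of 40, so the answer is No.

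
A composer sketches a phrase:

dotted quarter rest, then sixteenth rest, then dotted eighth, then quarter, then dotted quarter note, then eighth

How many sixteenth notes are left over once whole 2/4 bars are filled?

6

One bar of 2/4 = 8 sixteenth notes.
In sixteenth notes: dotted quarter rest = 6; sixteenth rest = 1; dotted eighth = 3; quarter = 4; dotted quarter note = 6; eighth = 2.
Adding: 6 + 1 + 3 + 4 + 6 + 2 = 22.
22 ÷ 8 = 2 complete bars with 6 sixteenth notes remaining.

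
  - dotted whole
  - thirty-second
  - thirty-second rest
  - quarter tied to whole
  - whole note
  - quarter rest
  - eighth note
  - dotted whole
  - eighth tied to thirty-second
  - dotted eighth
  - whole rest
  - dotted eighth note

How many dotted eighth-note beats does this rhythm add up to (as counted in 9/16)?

One dotted eighth-note beat = 6 thirty-second notes.
Each duration in thirty-second notes: dotted whole = 48; thirty-second = 1; thirty-second rest = 1; quarter tied to whole (quarter + whole) = 40; whole note = 32; quarter rest = 8; eighth note = 4; dotted whole = 48; eighth tied to thirty-second (eighth + thirty-second) = 5; dotted eighth = 6; whole rest = 32; dotted eighth note = 6.
Total: 48 + 1 + 1 + 40 + 32 + 8 + 4 + 48 + 5 + 6 + 32 + 6 = 231.
231 ÷ 6 = 38.5 beats.

38.5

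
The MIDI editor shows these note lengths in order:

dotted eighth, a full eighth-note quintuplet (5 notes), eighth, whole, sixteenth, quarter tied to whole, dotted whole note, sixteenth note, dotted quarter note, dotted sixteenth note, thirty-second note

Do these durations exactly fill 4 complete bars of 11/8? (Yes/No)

One bar of 11/8 = 44 thirty-second notes, so 4 bars = 176.
Express everything in thirty-second notes: dotted eighth = 6; a full eighth-note quintuplet (5 notes) (five quintuplet eighths span one half) = 16; eighth = 4; whole = 32; sixteenth = 2; quarter tied to whole (quarter + whole) = 40; dotted whole note = 48; sixteenth note = 2; dotted quarter note = 12; dotted sixteenth note = 3; thirty-second note = 1.
Sum: 6 + 16 + 4 + 32 + 2 + 40 + 48 + 2 + 12 + 3 + 1 = 166.
166 falls short of 176, so the answer is No.

No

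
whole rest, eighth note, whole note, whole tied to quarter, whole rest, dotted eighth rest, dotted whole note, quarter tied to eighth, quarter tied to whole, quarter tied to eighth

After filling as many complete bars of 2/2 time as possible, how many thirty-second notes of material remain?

One bar of 2/2 = 16 sixteenth notes.
In sixteenth notes: whole rest = 16; eighth note = 2; whole note = 16; whole tied to quarter (whole + quarter) = 20; whole rest = 16; dotted eighth rest = 3; dotted whole note = 24; quarter tied to eighth (quarter + eighth) = 6; quarter tied to whole (quarter + whole) = 20; quarter tied to eighth (quarter + eighth) = 6.
Altogether 16 + 2 + 16 + 20 + 16 + 3 + 24 + 6 + 20 + 6 = 129.
129 ÷ 16 = 8 complete bars with 1 sixteenth note remaining = 2 thirty-second notes.

2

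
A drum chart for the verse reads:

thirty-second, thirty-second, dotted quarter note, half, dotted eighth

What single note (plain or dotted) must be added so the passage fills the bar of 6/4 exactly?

dotted quarter note

The bar of 6/4 = 48 thirty-second notes.
In thirty-second notes: thirty-second = 1; thirty-second = 1; dotted quarter note = 12; half = 16; dotted eighth = 6.
Adding: 1 + 1 + 12 + 16 + 6 = 36.
Remaining: 48 − 36 = 12 thirty-second notes, which is a dotted quarter note.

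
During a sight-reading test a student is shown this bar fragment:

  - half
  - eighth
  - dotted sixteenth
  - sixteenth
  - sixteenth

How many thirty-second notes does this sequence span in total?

Working in thirty-second notes: half = 16; eighth = 4; dotted sixteenth = 3; sixteenth = 2; sixteenth = 2.
Altogether 16 + 4 + 3 + 2 + 2 = 27 thirty-second notes.

27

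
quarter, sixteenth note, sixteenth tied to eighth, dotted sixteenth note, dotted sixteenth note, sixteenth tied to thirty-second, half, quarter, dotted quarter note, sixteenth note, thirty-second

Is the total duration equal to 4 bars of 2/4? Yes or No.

Yes

One bar of 2/4 = 16 thirty-second notes, so 4 bars = 64.
Working in thirty-second notes: quarter = 8; sixteenth note = 2; sixteenth tied to eighth (sixteenth + eighth) = 6; dotted sixteenth note = 3; dotted sixteenth note = 3; sixteenth tied to thirty-second (sixteenth + thirty-second) = 3; half = 16; quarter = 8; dotted quarter note = 12; sixteenth note = 2; thirty-second = 1.
Sum: 8 + 2 + 6 + 3 + 3 + 3 + 16 + 8 + 12 + 2 + 1 = 64.
64 equals 64, so the answer is Yes.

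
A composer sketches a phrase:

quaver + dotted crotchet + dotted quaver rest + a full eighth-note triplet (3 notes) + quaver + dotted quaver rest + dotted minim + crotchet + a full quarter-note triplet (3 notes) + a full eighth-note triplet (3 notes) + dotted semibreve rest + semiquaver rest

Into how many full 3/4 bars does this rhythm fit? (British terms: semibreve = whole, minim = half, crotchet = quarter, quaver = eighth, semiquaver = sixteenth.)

One bar of 3/4 = 12 sixteenth notes.
Convert each value to sixteenth notes: quaver = 2; dotted crotchet = 6; dotted quaver rest = 3; a full eighth-note triplet (3 notes) (three triplet eighths span one quarter) = 4; quaver = 2; dotted quaver rest = 3; dotted minim = 12; crotchet = 4; a full quarter-note triplet (3 notes) (three triplet quarters span one half) = 8; a full eighth-note triplet (3 notes) (three triplet eighths span one quarter) = 4; dotted semibreve rest = 24; semiquaver rest = 1.
Altogether 2 + 6 + 3 + 4 + 2 + 3 + 12 + 4 + 8 + 4 + 24 + 1 = 73.
73 ÷ 12 = 6 complete bars with 1 left over.

6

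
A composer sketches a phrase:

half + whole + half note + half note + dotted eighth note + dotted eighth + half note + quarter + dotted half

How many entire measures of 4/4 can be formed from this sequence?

One bar of 4/4 = 16 sixteenth notes.
In sixteenth notes: half = 8; whole = 16; half note = 8; half note = 8; dotted eighth note = 3; dotted eighth = 3; half note = 8; quarter = 4; dotted half = 12.
Adding: 8 + 16 + 8 + 8 + 3 + 3 + 8 + 4 + 12 = 70.
70 ÷ 16 = 4 complete bars with 6 left over.

4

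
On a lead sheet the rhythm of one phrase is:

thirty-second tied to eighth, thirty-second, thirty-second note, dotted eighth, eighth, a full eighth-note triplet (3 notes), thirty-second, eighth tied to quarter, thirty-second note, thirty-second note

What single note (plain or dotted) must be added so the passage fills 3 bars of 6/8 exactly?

3 bars of 6/8 = 72 thirty-second notes.
In thirty-second notes: thirty-second tied to eighth (thirty-second + eighth) = 5; thirty-second = 1; thirty-second note = 1; dotted eighth = 6; eighth = 4; a full eighth-note triplet (3 notes) (three triplet eighths span one quarter) = 8; thirty-second = 1; eighth tied to quarter (eighth + quarter) = 12; thirty-second note = 1; thirty-second note = 1.
Altogether 5 + 1 + 1 + 6 + 4 + 8 + 1 + 12 + 1 + 1 = 40.
Remaining: 72 − 40 = 32 thirty-second notes, which is a whole note.

whole note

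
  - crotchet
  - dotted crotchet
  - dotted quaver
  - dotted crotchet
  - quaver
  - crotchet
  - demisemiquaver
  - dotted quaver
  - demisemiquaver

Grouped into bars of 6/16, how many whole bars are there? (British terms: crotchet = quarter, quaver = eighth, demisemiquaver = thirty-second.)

One bar of 6/16 = 12 thirty-second notes.
Convert each value to thirty-second notes: crotchet = 8; dotted crotchet = 12; dotted quaver = 6; dotted crotchet = 12; quaver = 4; crotchet = 8; demisemiquaver = 1; dotted quaver = 6; demisemiquaver = 1.
Altogether 8 + 12 + 6 + 12 + 4 + 8 + 1 + 6 + 1 = 58.
58 ÷ 12 = 4 complete bars with 10 left over.

4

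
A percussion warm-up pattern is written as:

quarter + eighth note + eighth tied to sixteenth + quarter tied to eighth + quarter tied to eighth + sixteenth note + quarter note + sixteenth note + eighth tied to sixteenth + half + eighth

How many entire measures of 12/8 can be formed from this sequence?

One bar of 12/8 = 24 sixteenth notes.
In sixteenth notes: quarter = 4; eighth note = 2; eighth tied to sixteenth (eighth + sixteenth) = 3; quarter tied to eighth (quarter + eighth) = 6; quarter tied to eighth (quarter + eighth) = 6; sixteenth note = 1; quarter note = 4; sixteenth note = 1; eighth tied to sixteenth (eighth + sixteenth) = 3; half = 8; eighth = 2.
Adding: 4 + 2 + 3 + 6 + 6 + 1 + 4 + 1 + 3 + 8 + 2 = 40.
40 ÷ 24 = 1 complete bar with 16 left over.

1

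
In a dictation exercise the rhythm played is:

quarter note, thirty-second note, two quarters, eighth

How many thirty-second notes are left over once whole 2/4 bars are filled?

One bar of 2/4 = 16 thirty-second notes.
Each duration in thirty-second notes: quarter note = 8; thirty-second note = 1; quarter = 8; quarter = 8; eighth = 4.
Adding: 8 + 1 + 8 + 8 + 4 = 29.
29 ÷ 16 = 1 complete bar with 13 thirty-second notes remaining.

13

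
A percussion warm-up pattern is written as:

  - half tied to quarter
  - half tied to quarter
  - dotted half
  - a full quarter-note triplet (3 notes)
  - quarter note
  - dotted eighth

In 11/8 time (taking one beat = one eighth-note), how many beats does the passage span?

One eighth-note beat = 2 sixteenth notes.
Working in sixteenth notes: half tied to quarter (half + quarter) = 12; half tied to quarter (half + quarter) = 12; dotted half = 12; a full quarter-note triplet (3 notes) (three triplet quarters span one half) = 8; quarter note = 4; dotted eighth = 3.
Total: 12 + 12 + 12 + 8 + 4 + 3 = 51.
51 ÷ 2 = 25.5 beats.

25.5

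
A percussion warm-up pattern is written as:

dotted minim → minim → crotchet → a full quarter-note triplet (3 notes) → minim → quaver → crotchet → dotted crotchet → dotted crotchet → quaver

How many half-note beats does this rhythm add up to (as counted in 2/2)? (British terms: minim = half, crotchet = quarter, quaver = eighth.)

One half-note beat = 4 eighth notes.
In eighth notes: dotted minim = 6; minim = 4; crotchet = 2; a full quarter-note triplet (3 notes) (three triplet quarters span one half) = 4; minim = 4; quaver = 1; crotchet = 2; dotted crotchet = 3; dotted crotchet = 3; quaver = 1.
Total: 6 + 4 + 2 + 4 + 4 + 1 + 2 + 3 + 3 + 1 = 30.
30 ÷ 4 = 7.5 beats.

7.5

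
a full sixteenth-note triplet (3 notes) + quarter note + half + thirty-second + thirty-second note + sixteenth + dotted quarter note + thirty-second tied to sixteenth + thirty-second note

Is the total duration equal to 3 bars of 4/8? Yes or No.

One bar of 4/8 = 16 thirty-second notes, so 3 bars = 48.
In thirty-second notes: a full sixteenth-note triplet (3 notes) (three triplet sixteenths span one eighth) = 4; quarter note = 8; half = 16; thirty-second = 1; thirty-second note = 1; sixteenth = 2; dotted quarter note = 12; thirty-second tied to sixteenth (thirty-second + sixteenth) = 3; thirty-second note = 1.
Altogether 4 + 8 + 16 + 1 + 1 + 2 + 12 + 3 + 1 = 48.
48 equals 48, so the answer is Yes.

Yes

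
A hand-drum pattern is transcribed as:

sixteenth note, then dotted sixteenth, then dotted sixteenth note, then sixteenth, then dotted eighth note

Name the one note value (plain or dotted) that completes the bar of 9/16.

The bar of 9/16 = 18 thirty-second notes.
Working in thirty-second notes: sixteenth note = 2; dotted sixteenth = 3; dotted sixteenth note = 3; sixteenth = 2; dotted eighth note = 6.
Adding: 2 + 3 + 3 + 2 + 6 = 16.
Remaining: 18 − 16 = 2 thirty-second notes, which is a sixteenth note.

sixteenth note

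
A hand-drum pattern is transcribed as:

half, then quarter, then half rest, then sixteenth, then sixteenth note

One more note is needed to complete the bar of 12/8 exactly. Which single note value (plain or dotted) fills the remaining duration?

eighth note

The bar of 12/8 = 24 sixteenth notes.
Convert each value to sixteenth notes: half = 8; quarter = 4; half rest = 8; sixteenth = 1; sixteenth note = 1.
Sum: 8 + 4 + 8 + 1 + 1 = 22.
Remaining: 24 − 22 = 2 sixteenth notes, which is a eighth note.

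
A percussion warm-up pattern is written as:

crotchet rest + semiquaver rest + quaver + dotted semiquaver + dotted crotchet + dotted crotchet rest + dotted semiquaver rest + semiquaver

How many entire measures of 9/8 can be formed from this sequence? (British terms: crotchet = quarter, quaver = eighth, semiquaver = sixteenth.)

One bar of 9/8 = 36 thirty-second notes.
Express everything in thirty-second notes: crotchet rest = 8; semiquaver rest = 2; quaver = 4; dotted semiquaver = 3; dotted crotchet = 12; dotted crotchet rest = 12; dotted semiquaver rest = 3; semiquaver = 2.
Sum: 8 + 2 + 4 + 3 + 12 + 12 + 3 + 2 = 46.
46 ÷ 36 = 1 complete bar with 10 left over.

1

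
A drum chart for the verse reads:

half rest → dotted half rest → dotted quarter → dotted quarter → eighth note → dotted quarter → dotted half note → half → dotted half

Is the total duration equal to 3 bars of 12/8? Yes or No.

Yes

One bar of 12/8 = 12 eighth notes, so 3 bars = 36.
Working in eighth notes: half rest = 4; dotted half rest = 6; dotted quarter = 3; dotted quarter = 3; eighth note = 1; dotted quarter = 3; dotted half note = 6; half = 4; dotted half = 6.
Total: 4 + 6 + 3 + 3 + 1 + 3 + 6 + 4 + 6 = 36.
36 equals 36, so the answer is Yes.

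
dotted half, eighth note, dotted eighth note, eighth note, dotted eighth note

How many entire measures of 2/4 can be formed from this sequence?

2

One bar of 2/4 = 8 sixteenth notes.
In sixteenth notes: dotted half = 12; eighth note = 2; dotted eighth note = 3; eighth note = 2; dotted eighth note = 3.
Total: 12 + 2 + 3 + 2 + 3 = 22.
22 ÷ 8 = 2 complete bars with 6 left over.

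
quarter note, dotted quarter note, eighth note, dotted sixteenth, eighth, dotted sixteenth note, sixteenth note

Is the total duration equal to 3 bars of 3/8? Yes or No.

Yes

One bar of 3/8 = 12 thirty-second notes, so 3 bars = 36.
Working in thirty-second notes: quarter note = 8; dotted quarter note = 12; eighth note = 4; dotted sixteenth = 3; eighth = 4; dotted sixteenth note = 3; sixteenth note = 2.
Total: 8 + 12 + 4 + 3 + 4 + 3 + 2 = 36.
36 equals 36, so the answer is Yes.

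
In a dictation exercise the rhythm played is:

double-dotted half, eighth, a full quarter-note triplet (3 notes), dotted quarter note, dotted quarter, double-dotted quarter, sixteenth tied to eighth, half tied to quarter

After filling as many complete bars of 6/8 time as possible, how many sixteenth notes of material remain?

10

One bar of 6/8 = 12 sixteenth notes.
Each duration in sixteenth notes: double-dotted half = 14; eighth = 2; a full quarter-note triplet (3 notes) (three triplet quarters span one half) = 8; dotted quarter note = 6; dotted quarter = 6; double-dotted quarter = 7; sixteenth tied to eighth (sixteenth + eighth) = 3; half tied to quarter (half + quarter) = 12.
Sum: 14 + 2 + 8 + 6 + 6 + 7 + 3 + 12 = 58.
58 ÷ 12 = 4 complete bars with 10 sixteenth notes remaining.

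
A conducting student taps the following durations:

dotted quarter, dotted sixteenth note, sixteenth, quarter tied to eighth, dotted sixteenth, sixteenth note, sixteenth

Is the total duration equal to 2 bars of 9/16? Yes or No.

Yes

One bar of 9/16 = 18 thirty-second notes, so 2 bars = 36.
Convert each value to thirty-second notes: dotted quarter = 12; dotted sixteenth note = 3; sixteenth = 2; quarter tied to eighth (quarter + eighth) = 12; dotted sixteenth = 3; sixteenth note = 2; sixteenth = 2.
Altogether 12 + 3 + 2 + 12 + 3 + 2 + 2 = 36.
36 equals 36, so the answer is Yes.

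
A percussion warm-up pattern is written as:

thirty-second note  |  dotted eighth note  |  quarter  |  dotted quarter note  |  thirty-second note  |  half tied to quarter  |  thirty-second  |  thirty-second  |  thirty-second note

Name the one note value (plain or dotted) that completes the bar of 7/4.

The bar of 7/4 = 56 thirty-second notes.
Each duration in thirty-second notes: thirty-second note = 1; dotted eighth note = 6; quarter = 8; dotted quarter note = 12; thirty-second note = 1; half tied to quarter (half + quarter) = 24; thirty-second = 1; thirty-second = 1; thirty-second note = 1.
Altogether 1 + 6 + 8 + 12 + 1 + 24 + 1 + 1 + 1 = 55.
Remaining: 56 − 55 = 1 thirty-second note, which is a thirty-second note.

thirty-second note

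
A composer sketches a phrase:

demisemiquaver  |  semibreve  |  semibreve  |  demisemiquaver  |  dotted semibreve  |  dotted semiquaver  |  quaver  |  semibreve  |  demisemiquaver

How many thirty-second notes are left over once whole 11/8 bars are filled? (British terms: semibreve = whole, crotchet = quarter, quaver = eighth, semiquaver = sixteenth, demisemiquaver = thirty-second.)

One bar of 11/8 = 44 thirty-second notes.
Express everything in thirty-second notes: demisemiquaver = 1; semibreve = 32; semibreve = 32; demisemiquaver = 1; dotted semibreve = 48; dotted semiquaver = 3; quaver = 4; semibreve = 32; demisemiquaver = 1.
Altogether 1 + 32 + 32 + 1 + 48 + 3 + 4 + 32 + 1 = 154.
154 ÷ 44 = 3 complete bars with 22 thirty-second notes remaining.

22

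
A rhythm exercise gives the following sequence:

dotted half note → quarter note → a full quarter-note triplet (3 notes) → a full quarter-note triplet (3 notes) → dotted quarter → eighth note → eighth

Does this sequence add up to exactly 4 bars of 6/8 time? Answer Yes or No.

One bar of 6/8 = 6 eighth notes, so 4 bars = 24.
Working in eighth notes: dotted half note = 6; quarter note = 2; a full quarter-note triplet (3 notes) (three triplet quarters span one half) = 4; a full quarter-note triplet (3 notes) (three triplet quarters span one half) = 4; dotted quarter = 3; eighth note = 1; eighth = 1.
Total: 6 + 2 + 4 + 4 + 3 + 1 + 1 = 21.
21 falls short of 24, so the answer is No.

No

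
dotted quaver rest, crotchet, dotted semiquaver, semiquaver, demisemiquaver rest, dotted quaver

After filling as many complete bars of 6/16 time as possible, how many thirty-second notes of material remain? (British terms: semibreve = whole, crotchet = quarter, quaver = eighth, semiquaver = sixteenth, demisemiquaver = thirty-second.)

2

One bar of 6/16 = 12 thirty-second notes.
Convert each value to thirty-second notes: dotted quaver rest = 6; crotchet = 8; dotted semiquaver = 3; semiquaver = 2; demisemiquaver rest = 1; dotted quaver = 6.
Sum: 6 + 8 + 3 + 2 + 1 + 6 = 26.
26 ÷ 12 = 2 complete bars with 2 thirty-second notes remaining.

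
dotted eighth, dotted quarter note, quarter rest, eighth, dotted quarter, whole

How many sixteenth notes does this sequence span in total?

Working in sixteenth notes: dotted eighth = 3; dotted quarter note = 6; quarter rest = 4; eighth = 2; dotted quarter = 6; whole = 16.
Adding: 3 + 6 + 4 + 2 + 6 + 16 = 37 sixteenth notes.

37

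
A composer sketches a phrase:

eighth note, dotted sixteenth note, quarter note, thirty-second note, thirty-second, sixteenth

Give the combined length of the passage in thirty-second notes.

Express everything in thirty-second notes: eighth note = 4; dotted sixteenth note = 3; quarter note = 8; thirty-second note = 1; thirty-second = 1; sixteenth = 2.
Sum: 4 + 3 + 8 + 1 + 1 + 2 = 19 thirty-second notes.

19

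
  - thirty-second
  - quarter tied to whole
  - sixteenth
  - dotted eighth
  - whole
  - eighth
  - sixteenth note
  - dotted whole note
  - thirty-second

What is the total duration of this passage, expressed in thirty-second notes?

Each duration in thirty-second notes: thirty-second = 1; quarter tied to whole (quarter + whole) = 40; sixteenth = 2; dotted eighth = 6; whole = 32; eighth = 4; sixteenth note = 2; dotted whole note = 48; thirty-second = 1.
Total: 1 + 40 + 2 + 6 + 32 + 4 + 2 + 48 + 1 = 136 thirty-second notes.

136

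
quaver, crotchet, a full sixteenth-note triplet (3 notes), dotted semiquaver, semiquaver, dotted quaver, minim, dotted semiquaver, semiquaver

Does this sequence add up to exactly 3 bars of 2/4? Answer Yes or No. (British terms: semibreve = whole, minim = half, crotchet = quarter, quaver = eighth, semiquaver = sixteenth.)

One bar of 2/4 = 16 thirty-second notes, so 3 bars = 48.
In thirty-second notes: quaver = 4; crotchet = 8; a full sixteenth-note triplet (3 notes) (three triplet sixteenths span one eighth) = 4; dotted semiquaver = 3; semiquaver = 2; dotted quaver = 6; minim = 16; dotted semiquaver = 3; semiquaver = 2.
Adding: 4 + 8 + 4 + 3 + 2 + 6 + 16 + 3 + 2 = 48.
48 equals 48, so the answer is Yes.

Yes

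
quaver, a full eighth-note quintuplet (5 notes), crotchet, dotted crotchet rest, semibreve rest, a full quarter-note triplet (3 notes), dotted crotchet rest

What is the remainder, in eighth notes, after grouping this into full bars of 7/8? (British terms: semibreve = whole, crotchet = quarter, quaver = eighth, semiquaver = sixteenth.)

4

One bar of 7/8 = 7 eighth notes.
Each duration in eighth notes: quaver = 1; a full eighth-note quintuplet (5 notes) (five quintuplet eighths span one half) = 4; crotchet = 2; dotted crotchet rest = 3; semibreve rest = 8; a full quarter-note triplet (3 notes) (three triplet quarters span one half) = 4; dotted crotchet rest = 3.
Sum: 1 + 4 + 2 + 3 + 8 + 4 + 3 = 25.
25 ÷ 7 = 3 complete bars with 4 eighth notes remaining.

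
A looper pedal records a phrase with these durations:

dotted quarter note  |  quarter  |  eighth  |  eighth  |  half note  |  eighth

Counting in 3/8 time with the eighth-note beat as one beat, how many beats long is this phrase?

12

One eighth-note beat = 2 sixteenth notes.
Express everything in sixteenth notes: dotted quarter note = 6; quarter = 4; eighth = 2; eighth = 2; half note = 8; eighth = 2.
Total: 6 + 4 + 2 + 2 + 8 + 2 = 24.
24 ÷ 2 = 12 beats.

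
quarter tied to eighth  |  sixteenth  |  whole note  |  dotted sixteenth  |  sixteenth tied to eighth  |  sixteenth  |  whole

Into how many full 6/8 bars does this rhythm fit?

One bar of 6/8 = 24 thirty-second notes.
Working in thirty-second notes: quarter tied to eighth (quarter + eighth) = 12; sixteenth = 2; whole note = 32; dotted sixteenth = 3; sixteenth tied to eighth (sixteenth + eighth) = 6; sixteenth = 2; whole = 32.
Adding: 12 + 2 + 32 + 3 + 6 + 2 + 32 = 89.
89 ÷ 24 = 3 complete bars with 17 left over.

3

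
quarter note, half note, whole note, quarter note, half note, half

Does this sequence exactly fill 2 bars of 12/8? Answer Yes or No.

Yes

One bar of 12/8 = 6 quarter notes, so 2 bars = 12.
Convert each value to quarter notes: quarter note = 1; half note = 2; whole note = 4; quarter note = 1; half note = 2; half = 2.
Sum: 1 + 2 + 4 + 1 + 2 + 2 = 12.
12 equals 12, so the answer is Yes.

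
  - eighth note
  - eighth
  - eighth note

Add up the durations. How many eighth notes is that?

Each duration in eighth notes: eighth note = 1; eighth = 1; eighth note = 1.
Altogether 1 + 1 + 1 = 3 eighth notes.

3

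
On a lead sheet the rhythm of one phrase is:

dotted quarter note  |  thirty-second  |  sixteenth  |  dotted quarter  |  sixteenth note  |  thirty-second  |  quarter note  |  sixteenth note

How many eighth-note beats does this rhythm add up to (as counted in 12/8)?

One eighth-note beat = 4 thirty-second notes.
In thirty-second notes: dotted quarter note = 12; thirty-second = 1; sixteenth = 2; dotted quarter = 12; sixteenth note = 2; thirty-second = 1; quarter note = 8; sixteenth note = 2.
Total: 12 + 1 + 2 + 12 + 2 + 1 + 8 + 2 = 40.
40 ÷ 4 = 10 beats.

10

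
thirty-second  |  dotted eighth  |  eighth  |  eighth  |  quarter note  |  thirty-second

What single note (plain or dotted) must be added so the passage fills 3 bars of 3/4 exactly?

3 bars of 3/4 = 72 thirty-second notes.
Working in thirty-second notes: thirty-second = 1; dotted eighth = 6; eighth = 4; eighth = 4; quarter note = 8; thirty-second = 1.
Adding: 1 + 6 + 4 + 4 + 8 + 1 = 24.
Remaining: 72 − 24 = 48 thirty-second notes, which is a dotted whole note.

dotted whole note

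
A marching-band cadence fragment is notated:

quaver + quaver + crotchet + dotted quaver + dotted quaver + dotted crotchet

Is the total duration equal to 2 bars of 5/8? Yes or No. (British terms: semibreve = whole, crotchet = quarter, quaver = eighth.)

Yes

One bar of 5/8 = 10 sixteenth notes, so 2 bars = 20.
In sixteenth notes: quaver = 2; quaver = 2; crotchet = 4; dotted quaver = 3; dotted quaver = 3; dotted crotchet = 6.
Altogether 2 + 2 + 4 + 3 + 3 + 6 = 20.
20 equals 20, so the answer is Yes.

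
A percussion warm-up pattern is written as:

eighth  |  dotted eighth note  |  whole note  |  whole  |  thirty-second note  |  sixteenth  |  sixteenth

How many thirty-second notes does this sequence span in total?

79

Convert each value to thirty-second notes: eighth = 4; dotted eighth note = 6; whole note = 32; whole = 32; thirty-second note = 1; sixteenth = 2; sixteenth = 2.
Adding: 4 + 6 + 32 + 32 + 1 + 2 + 2 = 79 thirty-second notes.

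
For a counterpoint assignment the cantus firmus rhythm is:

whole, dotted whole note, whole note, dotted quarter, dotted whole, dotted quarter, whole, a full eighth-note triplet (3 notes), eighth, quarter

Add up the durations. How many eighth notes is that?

In eighth notes: whole = 8; dotted whole note = 12; whole note = 8; dotted quarter = 3; dotted whole = 12; dotted quarter = 3; whole = 8; a full eighth-note triplet (3 notes) (three triplet eighths span one quarter) = 2; eighth = 1; quarter = 2.
Altogether 8 + 12 + 8 + 3 + 12 + 3 + 8 + 2 + 1 + 2 = 59 eighth notes.

59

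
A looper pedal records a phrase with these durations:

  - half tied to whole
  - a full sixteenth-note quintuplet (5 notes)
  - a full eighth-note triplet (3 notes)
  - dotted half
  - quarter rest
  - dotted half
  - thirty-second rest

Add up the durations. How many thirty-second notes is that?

121

Convert each value to thirty-second notes: half tied to whole (half + whole) = 48; a full sixteenth-note quintuplet (5 notes) (five quintuplet sixteenths span one quarter) = 8; a full eighth-note triplet (3 notes) (three triplet eighths span one quarter) = 8; dotted half = 24; quarter rest = 8; dotted half = 24; thirty-second rest = 1.
Altogether 48 + 8 + 8 + 24 + 8 + 24 + 1 = 121 thirty-second notes.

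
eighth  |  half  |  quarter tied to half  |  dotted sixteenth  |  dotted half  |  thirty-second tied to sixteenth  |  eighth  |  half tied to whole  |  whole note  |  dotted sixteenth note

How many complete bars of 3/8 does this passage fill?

One bar of 3/8 = 12 thirty-second notes.
Working in thirty-second notes: eighth = 4; half = 16; quarter tied to half (quarter + half) = 24; dotted sixteenth = 3; dotted half = 24; thirty-second tied to sixteenth (thirty-second + sixteenth) = 3; eighth = 4; half tied to whole (half + whole) = 48; whole note = 32; dotted sixteenth note = 3.
Altogether 4 + 16 + 24 + 3 + 24 + 3 + 4 + 48 + 32 + 3 = 161.
161 ÷ 12 = 13 complete bars with 5 left over.

13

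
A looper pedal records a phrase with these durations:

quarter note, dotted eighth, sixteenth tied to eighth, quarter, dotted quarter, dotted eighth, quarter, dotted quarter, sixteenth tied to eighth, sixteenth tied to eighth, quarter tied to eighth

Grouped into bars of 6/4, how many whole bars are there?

One bar of 6/4 = 24 sixteenth notes.
Express everything in sixteenth notes: quarter note = 4; dotted eighth = 3; sixteenth tied to eighth (sixteenth + eighth) = 3; quarter = 4; dotted quarter = 6; dotted eighth = 3; quarter = 4; dotted quarter = 6; sixteenth tied to eighth (sixteenth + eighth) = 3; sixteenth tied to eighth (sixteenth + eighth) = 3; quarter tied to eighth (quarter + eighth) = 6.
Total: 4 + 3 + 3 + 4 + 6 + 3 + 4 + 6 + 3 + 3 + 6 = 45.
45 ÷ 24 = 1 complete bar with 21 left over.

1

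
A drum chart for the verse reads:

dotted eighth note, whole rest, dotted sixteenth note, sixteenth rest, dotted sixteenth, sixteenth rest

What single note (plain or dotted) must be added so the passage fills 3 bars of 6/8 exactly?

dotted half note

3 bars of 6/8 = 72 thirty-second notes.
In thirty-second notes: dotted eighth note = 6; whole rest = 32; dotted sixteenth note = 3; sixteenth rest = 2; dotted sixteenth = 3; sixteenth rest = 2.
Sum: 6 + 32 + 3 + 2 + 3 + 2 = 48.
Remaining: 72 − 48 = 24 thirty-second notes, which is a dotted half note.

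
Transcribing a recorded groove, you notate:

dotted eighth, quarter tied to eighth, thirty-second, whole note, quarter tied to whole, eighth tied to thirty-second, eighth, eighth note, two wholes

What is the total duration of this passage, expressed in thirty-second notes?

In thirty-second notes: dotted eighth = 6; quarter tied to eighth (quarter + eighth) = 12; thirty-second = 1; whole note = 32; quarter tied to whole (quarter + whole) = 40; eighth tied to thirty-second (eighth + thirty-second) = 5; eighth = 4; eighth note = 4; whole = 32; whole = 32.
Sum: 6 + 12 + 1 + 32 + 40 + 5 + 4 + 4 + 32 + 32 = 168 thirty-second notes.

168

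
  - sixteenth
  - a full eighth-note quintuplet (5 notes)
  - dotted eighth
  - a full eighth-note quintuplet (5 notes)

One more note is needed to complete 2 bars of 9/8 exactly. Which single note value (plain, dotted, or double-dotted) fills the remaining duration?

whole note

2 bars of 9/8 = 36 sixteenth notes.
Each duration in sixteenth notes: sixteenth = 1; a full eighth-note quintuplet (5 notes) (five quintuplet eighths span one half) = 8; dotted eighth = 3; a full eighth-note quintuplet (5 notes) (five quintuplet eighths span one half) = 8.
Adding: 1 + 8 + 3 + 8 = 20.
Remaining: 36 − 20 = 16 sixteenth notes, which is a whole note.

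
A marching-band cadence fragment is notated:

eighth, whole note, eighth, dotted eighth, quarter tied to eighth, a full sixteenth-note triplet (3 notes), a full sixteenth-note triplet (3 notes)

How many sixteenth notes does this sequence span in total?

In sixteenth notes: eighth = 2; whole note = 16; eighth = 2; dotted eighth = 3; quarter tied to eighth (quarter + eighth) = 6; a full sixteenth-note triplet (3 notes) (three triplet sixteenths span one eighth) = 2; a full sixteenth-note triplet (3 notes) (three triplet sixteenths span one eighth) = 2.
Sum: 2 + 16 + 2 + 3 + 6 + 2 + 2 = 33 sixteenth notes.

33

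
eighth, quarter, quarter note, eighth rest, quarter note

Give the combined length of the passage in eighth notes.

In eighth notes: eighth = 1; quarter = 2; quarter note = 2; eighth rest = 1; quarter note = 2.
Sum: 1 + 2 + 2 + 1 + 2 = 8 eighth notes.

8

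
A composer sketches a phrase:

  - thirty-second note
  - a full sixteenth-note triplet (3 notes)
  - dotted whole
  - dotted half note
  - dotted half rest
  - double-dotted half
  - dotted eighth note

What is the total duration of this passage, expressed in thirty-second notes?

Convert each value to thirty-second notes: thirty-second note = 1; a full sixteenth-note triplet (3 notes) (three triplet sixteenths span one eighth) = 4; dotted whole = 48; dotted half note = 24; dotted half rest = 24; double-dotted half = 28; dotted eighth note = 6.
Sum: 1 + 4 + 48 + 24 + 24 + 28 + 6 = 135 thirty-second notes.

135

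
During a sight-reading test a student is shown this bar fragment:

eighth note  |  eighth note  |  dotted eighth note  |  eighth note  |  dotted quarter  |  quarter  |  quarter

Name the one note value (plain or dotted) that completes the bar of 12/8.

sixteenth note

The bar of 12/8 = 24 sixteenth notes.
Convert each value to sixteenth notes: eighth note = 2; eighth note = 2; dotted eighth note = 3; eighth note = 2; dotted quarter = 6; quarter = 4; quarter = 4.
Total: 2 + 2 + 3 + 2 + 6 + 4 + 4 = 23.
Remaining: 24 − 23 = 1 sixteenth note, which is a sixteenth note.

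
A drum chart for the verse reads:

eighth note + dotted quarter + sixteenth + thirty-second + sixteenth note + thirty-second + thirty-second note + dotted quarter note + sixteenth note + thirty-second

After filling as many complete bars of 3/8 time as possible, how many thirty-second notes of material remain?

One bar of 3/8 = 12 thirty-second notes.
Each duration in thirty-second notes: eighth note = 4; dotted quarter = 12; sixteenth = 2; thirty-second = 1; sixteenth note = 2; thirty-second = 1; thirty-second note = 1; dotted quarter note = 12; sixteenth note = 2; thirty-second = 1.
Adding: 4 + 12 + 2 + 1 + 2 + 1 + 1 + 12 + 2 + 1 = 38.
38 ÷ 12 = 3 complete bars with 2 thirty-second notes remaining.

2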